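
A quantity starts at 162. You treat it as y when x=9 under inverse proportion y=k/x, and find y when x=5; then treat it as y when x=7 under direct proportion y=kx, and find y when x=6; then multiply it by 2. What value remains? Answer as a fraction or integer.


Start with 162.
Step 1: Inverse prop: k = (162)*9; new y = k/5 = 162*9/5 = 1458/5
Step 2: Direct prop: k = (1458/5)/7; new y = k*6 = 1458/5*6/7 = 8748/35
Step 3: Multiply by 2: 8748/35 * 2 = 17496/35
Final result = 17496/35

17496/35


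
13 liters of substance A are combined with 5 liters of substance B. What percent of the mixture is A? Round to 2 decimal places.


Volume of A = 13 L
Volume of B = 5 L
Total volume = 13 + 5 = 18 L
Percentage of A = (13/18) * 100
= 72.22%

72.22


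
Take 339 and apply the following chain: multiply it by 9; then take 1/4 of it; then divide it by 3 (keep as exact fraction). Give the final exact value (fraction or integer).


Start with 339.
Step 1: Multiply by 9: 339 * 9 = 3051
Step 2: Take 1/4: 3051 * 1/4 = 3051/4
Step 3: Divide by 3: 3051/4 / 3 = 1017/4
Final result = 1017/4

1017/4


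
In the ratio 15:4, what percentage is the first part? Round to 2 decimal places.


Total parts = 15 + 4 = 19
First part fraction = 15/19
Percentage = (15/19) * 100
= 0.789474 * 100
= 78.95%

78.95


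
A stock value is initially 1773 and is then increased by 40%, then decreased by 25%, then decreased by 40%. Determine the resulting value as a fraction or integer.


Start: 1773
Step 1: increase by 40% => multiply by 140/100
  1773 * 140/100 = 12411/5
Step 2: decrease by 25% => multiply by 75/100
  12411/5 * 75/100 = 37233/20
Step 3: decrease by 40% => multiply by 60/100
  37233/20 * 60/100 = 111699/100
Final value = 111699/100

111699/100


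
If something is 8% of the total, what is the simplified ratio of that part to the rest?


Part = 8%, Remainder = 92%
Ratio = 8:92
GCD(8, 92) = 4
Simplify: 2:23 = 2:23

2:23


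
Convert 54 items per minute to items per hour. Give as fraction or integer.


Converting from per minute to per hour
Rate = 54 items per minute
Multiply by 60: 54 * 60
= 3240 items per hour

3240


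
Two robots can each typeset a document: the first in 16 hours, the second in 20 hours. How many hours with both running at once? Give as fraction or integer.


Rate of A = 1/16 job per hour
Rate of B = 1/20 job per hour
Combined rate = 1/16 + 1/20
Find common denominator: (20 + 16)/(16*20) = 36/320
Combined rate = 9/80 job per hour
Time together = 1 / (9/80) = 80/9 hours

80/9


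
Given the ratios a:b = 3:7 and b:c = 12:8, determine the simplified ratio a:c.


Given a:b = 3:7 and b:c = 12:8
Make b consistent. Multiply first ratio by 12: a:b = 36:84
Multiply second ratio by 7: b:c = 84:56
Now b = 84 in both, so a:b:c = 36:84:56
Therefore a:c = 36:56
Simplify by GCD: a:c = 9:14

9:14


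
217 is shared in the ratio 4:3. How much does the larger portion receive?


Total parts = 4 + 3 = 7
Value per part = 217 / 7 = 31
First share = 4 * 31 = 124
Second share = 3 * 31 = 93
Larger share = 124

124


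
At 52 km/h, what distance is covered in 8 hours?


Using distance = speed * time
Speed = 52 km/h
Time = 8 hours
Distance = 52 * 8
= 416 km

416


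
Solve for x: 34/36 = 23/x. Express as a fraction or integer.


Setting up: 34/36 = 23/x
Cross multiply: 34 * x = 36 * 23
34x = 828
x = 828/34
x = 414/17

414/17


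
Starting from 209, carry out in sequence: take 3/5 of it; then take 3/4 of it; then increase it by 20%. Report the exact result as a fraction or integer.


Start with 209.
Step 1: Take 3/5: 209 * 3/5 = 627/5
Step 2: Take 3/4: 627/5 * 3/4 = 1881/20
Step 3: Increase by 20%: 1881/20 * 120/100 = 5643/50
Final result = 5643/50

5643/50


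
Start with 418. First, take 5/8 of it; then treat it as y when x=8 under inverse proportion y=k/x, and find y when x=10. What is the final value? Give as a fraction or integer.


Start with 418.
Step 1: Take 5/8: 418 * 5/8 = 1045/4
Step 2: Inverse prop: k = (1045/4)*8; new y = k/10 = 1045/4*8/10 = 209
Final result = 209

209


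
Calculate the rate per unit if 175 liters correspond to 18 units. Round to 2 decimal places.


Total liters = 175
Number of units = 18
Unit rate = 175 / 18
= 9.72 liters per unit

9.72


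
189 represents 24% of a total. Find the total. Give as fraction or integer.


Given: 189 is 24% of the whole
Set up: 189 = 24/100 * whole
whole = 189 * 100 / 24
whole = 18900 / 24
whole = 1575/2

1575/2


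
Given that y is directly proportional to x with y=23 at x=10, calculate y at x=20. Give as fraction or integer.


Direct proportion: y = kx
Find k: k = 23/10 = 23/10
Compute y at x=20: y = 23/10 * 20
y = 46

46


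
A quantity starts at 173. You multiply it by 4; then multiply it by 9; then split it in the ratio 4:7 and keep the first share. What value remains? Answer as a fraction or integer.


Start with 173.
Step 1: Multiply by 4: 173 * 4 = 692
Step 2: Multiply by 9: 692 * 9 = 6228
Step 3: Split 4:7, first share = 6228 * 4/11 = 24912/11
Final result = 24912/11

24912/11


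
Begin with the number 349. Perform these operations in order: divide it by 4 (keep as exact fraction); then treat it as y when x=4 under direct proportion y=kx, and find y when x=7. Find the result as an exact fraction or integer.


Start with 349.
Step 1: Divide by 4: 349 / 4 = 349/4
Step 2: Direct prop: k = (349/4)/4; new y = k*7 = 349/4*7/4 = 2443/16
Final result = 2443/16

2443/16


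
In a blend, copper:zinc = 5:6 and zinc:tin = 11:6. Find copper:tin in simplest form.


Given a:b = 5:6 and b:c = 11:6
Make b consistent. Multiply first ratio by 11: a:b = 55:66
Multiply second ratio by 6: b:c = 66:36
Now b = 66 in both, so a:b:c = 55:66:36
Therefore a:c = 55:36
Simplify by GCD: a:c = 55:36

55:36


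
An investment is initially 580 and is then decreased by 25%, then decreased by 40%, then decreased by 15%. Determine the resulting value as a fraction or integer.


Start: 580
Step 1: decrease by 25% => multiply by 75/100
  580 * 75/100 = 435
Step 2: decrease by 40% => multiply by 60/100
  435 * 60/100 = 261
Step 3: decrease by 15% => multiply by 85/100
  261 * 85/100 = 4437/20
Final value = 4437/20

4437/20


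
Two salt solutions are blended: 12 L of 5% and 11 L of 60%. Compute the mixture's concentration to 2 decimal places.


Solute in mixture 1 = 5% of 12 L = 12*5/100 = 3/5 L
Solute in mixture 2 = 60% of 11 L = 11*60/100 = 33/5 L
Total solute = 3/5 + 33/5 = 36/5 L
Total volume = 12 + 11 = 23 L
Final concentration = 36/5/23 * 100 = 31.30%

31.30


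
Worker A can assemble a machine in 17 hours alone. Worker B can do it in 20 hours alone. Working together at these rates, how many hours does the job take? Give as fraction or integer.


Rate of A = 1/17 job per hour
Rate of B = 1/20 job per hour
Combined rate = 1/17 + 1/20
Find common denominator: (20 + 17)/(17*20) = 37/340
Combined rate = 37/340 job per hour
Time together = 1 / (37/340) = 340/37 hours

340/37


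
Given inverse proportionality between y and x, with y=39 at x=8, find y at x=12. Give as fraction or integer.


Inverse proportion: y = k/x
Find k: k = 8 * 39 = 312
Compute y at x=12: y = 312/12
y = 26

26


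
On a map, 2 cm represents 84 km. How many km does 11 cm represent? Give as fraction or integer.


Map scale: 2 cm = 84 km
Measured distance on map = 11 cm
Set up proportion: 11 * 84 / 2
= 924 / 2
= 462 km

462


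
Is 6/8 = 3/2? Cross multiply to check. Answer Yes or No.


Cross multiply to check 6/8 = 3/2
Left cross product: 6 * 2 = 12
Right cross product: 8 * 3 = 24
12 != 24
Not equal, so proportions differ => No

No


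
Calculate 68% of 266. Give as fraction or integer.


Compute 68% of 266
Convert percentage: 68% = 68/100
Multiply: 266 * 68/100
= 18088/100
= 4522/25

4522/25


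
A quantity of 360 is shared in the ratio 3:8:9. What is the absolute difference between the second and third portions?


Total parts = 3 + 8 + 9 = 20
Value per part = 360 / 20 = 18
Shares: 3*18=54, 8*18=144, 9*18=162
Second share = 144, third share = 162
Difference = |144 - 162| = 18

18


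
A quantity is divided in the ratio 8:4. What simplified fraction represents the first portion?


Total parts = 8 + 4 = 12
First part fraction = 8/12
Simplify: 8/12 = 2/3

2/3


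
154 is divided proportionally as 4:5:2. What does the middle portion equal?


Ratio = 4:5:2
Total parts = 4 + 5 + 2 = 11
Value per part = 154 / 11 = 14
First share = 4 * 14 = 56
Middle share = 5 * 14 = 70
Third share = 2 * 14 = 28

70


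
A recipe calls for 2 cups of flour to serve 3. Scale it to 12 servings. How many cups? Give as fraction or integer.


Original: 2 cups for 3 servings
Target servings = 12
Scaling factor = 12/3
New amount = 2 * 12/3
= 24/3
= 8 cups

8


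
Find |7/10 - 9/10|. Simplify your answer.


Simplify: 7/10 = 7/10 and 9/10 = 9/10
Find common denominator: LCD = 10
Convert: 7/10 and 9/10
Difference = |7 - 9|/10 = 2/10
Simplified = 1/5

1/5


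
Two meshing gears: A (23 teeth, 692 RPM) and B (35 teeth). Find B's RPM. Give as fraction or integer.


Gear ratio: teeth_A * RPM_A = teeth_B * RPM_B
23 * 692 = 35 * RPM_B
15916 = 35 * RPM_B
RPM_B = 15916 / 35
RPM_B = 15916/35

15916/35


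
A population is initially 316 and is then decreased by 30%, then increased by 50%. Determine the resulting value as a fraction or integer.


Start: 316
Step 1: decrease by 30% => multiply by 70/100
  316 * 70/100 = 1106/5
Step 2: increase by 50% => multiply by 150/100
  1106/5 * 150/100 = 1659/5
Final value = 1659/5

1659/5


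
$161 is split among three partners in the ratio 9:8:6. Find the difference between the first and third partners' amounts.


Total parts = 9 + 8 + 6 = 23
Value per part = 161 / 23 = 7
Shares: 9*7=63, 8*7=56, 6*7=42
First share = 63, third share = 42
Difference = |63 - 42| = 21

21


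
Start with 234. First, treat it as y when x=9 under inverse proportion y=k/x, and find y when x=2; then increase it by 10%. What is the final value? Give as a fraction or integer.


Start with 234.
Step 1: Inverse prop: k = (234)*9; new y = k/2 = 234*9/2 = 1053
Step 2: Increase by 10%: 1053 * 110/100 = 11583/10
Final result = 11583/10

11583/10


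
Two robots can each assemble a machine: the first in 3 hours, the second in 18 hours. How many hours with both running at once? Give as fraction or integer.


Rate of A = 1/3 job per hour
Rate of B = 1/18 job per hour
Combined rate = 1/3 + 1/18
Find common denominator: (18 + 3)/(3*18) = 21/54
Combined rate = 7/18 job per hour
Time together = 1 / (7/18) = 18/7 hours

18/7


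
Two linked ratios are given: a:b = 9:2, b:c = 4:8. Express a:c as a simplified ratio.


Given a:b = 9:2 and b:c = 4:8
Make b consistent. Multiply first ratio by 4: a:b = 36:8
Multiply second ratio by 2: b:c = 8:16
Now b = 8 in both, so a:b:c = 36:8:16
Therefore a:c = 36:16
Simplify by GCD: a:c = 9:4

9:4


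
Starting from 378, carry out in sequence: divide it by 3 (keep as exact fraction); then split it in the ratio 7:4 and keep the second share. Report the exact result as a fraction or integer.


Start with 378.
Step 1: Divide by 3: 378 / 3 = 126
Step 2: Split 7:4, second share = 126 * 4/11 = 504/11
Final result = 504/11

504/11


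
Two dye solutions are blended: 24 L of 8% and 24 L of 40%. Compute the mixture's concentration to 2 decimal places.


Solute in mixture 1 = 8% of 24 L = 24*8/100 = 48/25 L
Solute in mixture 2 = 40% of 24 L = 24*40/100 = 48/5 L
Total solute = 48/25 + 48/5 = 288/25 L
Total volume = 24 + 24 = 48 L
Final concentration = 288/25/48 * 100 = 24.00%

24.00


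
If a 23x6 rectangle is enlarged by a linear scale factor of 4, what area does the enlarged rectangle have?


Original dimensions: 23 x 6
Enlargement factor = 4
New width = 23 * 4 = 92
New height = 6 * 4 = 24
New area = 92 * 24 = 2208

2208


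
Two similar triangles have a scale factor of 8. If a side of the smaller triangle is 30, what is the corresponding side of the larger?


Similar triangles have proportional sides
Scale factor = 8
Smaller side = 30
Corresponding larger side = 30 * 8
= 240

240


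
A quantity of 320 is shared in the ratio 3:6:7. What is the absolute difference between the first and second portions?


Total parts = 3 + 6 + 7 = 16
Value per part = 320 / 16 = 20
Shares: 3*20=60, 6*20=120, 7*20=140
First share = 60, second share = 120
Difference = |60 - 120| = 60

60


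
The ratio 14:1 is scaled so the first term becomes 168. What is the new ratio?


Original ratio: 14:1
First term target: 168
Scale factor = 168 / 14 = 12
Multiply second term: 1 * 12 = 12
Equivalent ratio = 168:12

168:12


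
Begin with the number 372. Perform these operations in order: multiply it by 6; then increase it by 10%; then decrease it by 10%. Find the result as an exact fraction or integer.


Start with 372.
Step 1: Multiply by 6: 372 * 6 = 2232
Step 2: Increase by 10%: 2232 * 110/100 = 12276/5
Step 3: Decrease by 10%: 12276/5 * 90/100 = 55242/25
Final result = 55242/25

55242/25


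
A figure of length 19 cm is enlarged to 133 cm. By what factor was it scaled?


Original length = 19 cm
Scaled length = 133 cm
Scale factor = 133 / 19
= 7

7


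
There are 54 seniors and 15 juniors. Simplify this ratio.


Find GCD(54, 15)
GCD = 3
Divide both by 3: 54/3 = 18, 15/3 = 5
Simplified ratio = 18:5

18:5


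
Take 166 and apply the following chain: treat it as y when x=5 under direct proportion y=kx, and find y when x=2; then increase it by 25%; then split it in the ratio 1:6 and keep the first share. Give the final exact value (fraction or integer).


Start with 166.
Step 1: Direct prop: k = (166)/5; new y = k*2 = 166*2/5 = 332/5
Step 2: Increase by 25%: 332/5 * 125/100 = 83
Step 3: Split 1:6, first share = 83 * 1/7 = 83/7
Final result = 83/7

83/7


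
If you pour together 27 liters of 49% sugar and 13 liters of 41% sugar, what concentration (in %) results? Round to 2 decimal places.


Solute in mixture 1 = 49% of 27 L = 27*49/100 = 1323/100 L
Solute in mixture 2 = 41% of 13 L = 13*41/100 = 533/100 L
Total solute = 1323/100 + 533/100 = 464/25 L
Total volume = 27 + 13 = 40 L
Final concentration = 464/25/40 * 100 = 46.40%

46.40


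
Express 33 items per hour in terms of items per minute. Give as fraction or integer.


Converting from per hour to per minute
Rate = 33 items per hour
Divide by 60: 33/60
= 11/20 items per minute

11/20


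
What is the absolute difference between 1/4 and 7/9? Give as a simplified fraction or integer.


Simplify: 1/4 = 1/4 and 7/9 = 7/9
Find common denominator: LCD = 36
Convert: 9/36 and 28/36
Difference = |9 - 28|/36 = 19/36
Simplified = 19/36

19/36


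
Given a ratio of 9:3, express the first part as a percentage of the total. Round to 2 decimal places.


Total parts = 9 + 3 = 12
First part fraction = 9/12
Percentage = (9/12) * 100
= 0.75 * 100
= 75.00%

75.00


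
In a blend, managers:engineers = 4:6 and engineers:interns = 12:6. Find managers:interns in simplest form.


Given a:b = 4:6 and b:c = 12:6
Make b consistent. Multiply first ratio by 12: a:b = 48:72
Multiply second ratio by 6: b:c = 72:36
Now b = 72 in both, so a:b:c = 48:72:36
Therefore a:c = 48:36
Simplify by GCD: a:c = 4:3

4:3


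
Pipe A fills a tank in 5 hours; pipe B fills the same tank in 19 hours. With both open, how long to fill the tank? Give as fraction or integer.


Rate of A = 1/5 job per hour
Rate of B = 1/19 job per hour
Combined rate = 1/5 + 1/19
Find common denominator: (19 + 5)/(5*19) = 24/95
Combined rate = 24/95 job per hour
Time together = 1 / (24/95) = 95/24 hours

95/24


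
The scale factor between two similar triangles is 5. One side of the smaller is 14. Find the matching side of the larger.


Similar triangles have proportional sides
Scale factor = 5
Smaller side = 14
Corresponding larger side = 14 * 5
= 70

70


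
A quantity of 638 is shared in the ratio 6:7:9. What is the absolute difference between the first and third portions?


Total parts = 6 + 7 + 9 = 22
Value per part = 638 / 22 = 29
Shares: 6*29=174, 7*29=203, 9*29=261
First share = 174, third share = 261
Difference = |174 - 261| = 87

87


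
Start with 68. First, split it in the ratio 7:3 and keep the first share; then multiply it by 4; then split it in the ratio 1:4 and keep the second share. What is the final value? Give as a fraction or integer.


Start with 68.
Step 1: Split 7:3, first share = 68 * 7/10 = 238/5
Step 2: Multiply by 4: 238/5 * 4 = 952/5
Step 3: Split 1:4, second share = 952/5 * 4/5 = 3808/25
Final result = 3808/25

3808/25


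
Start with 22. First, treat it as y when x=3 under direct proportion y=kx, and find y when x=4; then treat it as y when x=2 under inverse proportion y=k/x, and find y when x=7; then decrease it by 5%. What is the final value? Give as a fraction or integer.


Start with 22.
Step 1: Direct prop: k = (22)/3; new y = k*4 = 22*4/3 = 88/3
Step 2: Inverse prop: k = (88/3)*2; new y = k/7 = 88/3*2/7 = 176/21
Step 3: Decrease by 5%: 176/21 * 95/100 = 836/105
Final result = 836/105

836/105


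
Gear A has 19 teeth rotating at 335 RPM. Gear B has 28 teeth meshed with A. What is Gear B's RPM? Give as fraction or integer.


Gear ratio: teeth_A * RPM_A = teeth_B * RPM_B
19 * 335 = 28 * RPM_B
6365 = 28 * RPM_B
RPM_B = 6365 / 28
RPM_B = 6365/28

6365/28


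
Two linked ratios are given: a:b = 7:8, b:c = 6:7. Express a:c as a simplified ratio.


Given a:b = 7:8 and b:c = 6:7
Make b consistent. Multiply first ratio by 6: a:b = 42:48
Multiply second ratio by 8: b:c = 48:56
Now b = 48 in both, so a:b:c = 42:48:56
Therefore a:c = 42:56
Simplify by GCD: a:c = 3:4

3:4


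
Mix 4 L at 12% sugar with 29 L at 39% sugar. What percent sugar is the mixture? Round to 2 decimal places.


Solute in mixture 1 = 12% of 4 L = 4*12/100 = 12/25 L
Solute in mixture 2 = 39% of 29 L = 29*39/100 = 1131/100 L
Total solute = 12/25 + 1131/100 = 1179/100 L
Total volume = 4 + 29 = 33 L
Final concentration = 1179/100/33 * 100 = 35.73%

35.73


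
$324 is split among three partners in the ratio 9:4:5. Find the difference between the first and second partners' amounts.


Total parts = 9 + 4 + 5 = 18
Value per part = 324 / 18 = 18
Shares: 9*18=162, 4*18=72, 5*18=90
First share = 162, second share = 72
Difference = |162 - 72| = 90

90


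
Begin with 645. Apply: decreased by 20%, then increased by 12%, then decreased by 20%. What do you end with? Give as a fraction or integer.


Start: 645
Step 1: decrease by 20% => multiply by 80/100
  645 * 80/100 = 516
Step 2: increase by 12% => multiply by 112/100
  516 * 112/100 = 14448/25
Step 3: decrease by 20% => multiply by 80/100
  14448/25 * 80/100 = 57792/125
Final value = 57792/125

57792/125


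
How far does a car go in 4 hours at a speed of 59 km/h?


Using distance = speed * time
Speed = 59 km/h
Time = 4 hours
Distance = 59 * 4
= 236 km

236


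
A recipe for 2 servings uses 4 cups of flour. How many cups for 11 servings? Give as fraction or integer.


Original: 4 cups for 2 servings
Target servings = 11
Scaling factor = 11/2
New amount = 4 * 11/2
= 44/2
= 22 cups

22


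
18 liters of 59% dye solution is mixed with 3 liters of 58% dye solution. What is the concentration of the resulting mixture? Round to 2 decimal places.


Solute in mixture 1 = 59% of 18 L = 18*59/100 = 531/50 L
Solute in mixture 2 = 58% of 3 L = 3*58/100 = 87/50 L
Total solute = 531/50 + 87/50 = 309/25 L
Total volume = 18 + 3 = 21 L
Final concentration = 309/25/21 * 100 = 58.86%

58.86


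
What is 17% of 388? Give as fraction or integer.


Compute 17% of 388
Convert percentage: 17% = 17/100
Multiply: 388 * 17/100
= 6596/100
= 1649/25

1649/25


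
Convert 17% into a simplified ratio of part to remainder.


Part = 17%, Remainder = 83%
Ratio = 17:83
GCD(17, 83) = 1
Simplify: 17:83 = 17:83

17:83


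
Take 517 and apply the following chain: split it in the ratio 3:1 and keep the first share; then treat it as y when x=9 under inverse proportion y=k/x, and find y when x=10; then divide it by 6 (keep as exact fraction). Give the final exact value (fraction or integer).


Start with 517.
Step 1: Split 3:1, first share = 517 * 3/4 = 1551/4
Step 2: Inverse prop: k = (1551/4)*9; new y = k/10 = 1551/4*9/10 = 13959/40
Step 3: Divide by 6: 13959/40 / 6 = 4653/80
Final result = 4653/80

4653/80


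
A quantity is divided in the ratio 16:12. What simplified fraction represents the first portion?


Total parts = 16 + 12 = 28
First part fraction = 16/28
Simplify: 16/28 = 4/7

4/7


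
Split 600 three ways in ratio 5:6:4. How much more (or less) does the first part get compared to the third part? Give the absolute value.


Total parts = 5 + 6 + 4 = 15
Value per part = 600 / 15 = 40
Shares: 5*40=200, 6*40=240, 4*40=160
First share = 200, third share = 160
Difference = |200 - 160| = 40

40


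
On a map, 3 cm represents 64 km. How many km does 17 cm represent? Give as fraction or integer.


Map scale: 3 cm = 64 km
Measured distance on map = 17 cm
Set up proportion: 17 * 64 / 3
= 1088 / 3
= 1088/3 km

1088/3


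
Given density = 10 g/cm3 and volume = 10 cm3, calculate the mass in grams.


Using mass = density * volume
Density = 10 g/cm3
Volume = 10 cm3
Mass = 10 * 10
= 100 g

100


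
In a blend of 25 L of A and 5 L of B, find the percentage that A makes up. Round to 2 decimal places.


Volume of A = 25 L
Volume of B = 5 L
Total volume = 25 + 5 = 30 L
Percentage of A = (25/30) * 100
= 83.33%

83.33


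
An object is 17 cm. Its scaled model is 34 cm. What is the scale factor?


Original length = 17 cm
Scaled length = 34 cm
Scale factor = 34 / 17
= 2

2


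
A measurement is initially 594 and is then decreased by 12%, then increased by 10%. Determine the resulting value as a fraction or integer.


Start: 594
Step 1: decrease by 12% => multiply by 88/100
  594 * 88/100 = 13068/25
Step 2: increase by 10% => multiply by 110/100
  13068/25 * 110/100 = 71874/125
Final value = 71874/125

71874/125


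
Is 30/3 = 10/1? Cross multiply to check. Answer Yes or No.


Cross multiply to check 30/3 = 10/1
Left cross product: 30 * 1 = 30
Right cross product: 3 * 10 = 30
30 = 30
Equal, so proportions match => Yes

Yes


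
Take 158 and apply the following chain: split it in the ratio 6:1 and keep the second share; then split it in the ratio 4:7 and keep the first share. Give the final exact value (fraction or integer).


Start with 158.
Step 1: Split 6:1, second share = 158 * 1/7 = 158/7
Step 2: Split 4:7, first share = 158/7 * 4/11 = 632/77
Final result = 632/77

632/77


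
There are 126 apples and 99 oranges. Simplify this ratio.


Find GCD(126, 99)
GCD = 9
Divide both by 9: 126/9 = 14, 99/9 = 11
Simplified ratio = 14:11

14:11


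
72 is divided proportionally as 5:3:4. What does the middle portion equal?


Ratio = 5:3:4
Total parts = 5 + 3 + 4 = 12
Value per part = 72 / 12 = 6
First share = 5 * 6 = 30
Middle share = 3 * 6 = 18
Third share = 4 * 6 = 24

18


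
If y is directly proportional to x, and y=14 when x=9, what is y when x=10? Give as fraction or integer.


Direct proportion: y = kx
Find k: k = 14/9 = 14/9
Compute y at x=10: y = 14/9 * 10
y = 140/9

140/9


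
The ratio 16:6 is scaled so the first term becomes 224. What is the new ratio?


Original ratio: 16:6
First term target: 224
Scale factor = 224 / 16 = 14
Multiply second term: 6 * 14 = 84
Equivalent ratio = 224:84

224:84


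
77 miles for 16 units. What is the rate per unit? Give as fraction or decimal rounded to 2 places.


Total miles = 77
Number of units = 16
Unit rate = 77 / 16
= 4.81 miles per unit

4.81


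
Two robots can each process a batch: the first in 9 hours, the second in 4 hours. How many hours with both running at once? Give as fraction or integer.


Rate of A = 1/9 job per hour
Rate of B = 1/4 job per hour
Combined rate = 1/9 + 1/4
Find common denominator: (4 + 9)/(9*4) = 13/36
Combined rate = 13/36 job per hour
Time together = 1 / (13/36) = 36/13 hours

36/13


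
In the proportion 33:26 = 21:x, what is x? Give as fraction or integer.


Setting up: 33/26 = 21/x
Cross multiply: 33 * x = 26 * 21
33x = 546
x = 546/33
x = 182/11

182/11


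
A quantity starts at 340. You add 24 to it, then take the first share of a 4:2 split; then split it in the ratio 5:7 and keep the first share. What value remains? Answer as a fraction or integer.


Start with 340.
Step 1: Add 24: 340+24=364; split 4:2 first = 364*4/6 = 728/3
Step 2: Split 5:7, first share = 728/3 * 5/12 = 910/9
Final result = 910/9

910/9


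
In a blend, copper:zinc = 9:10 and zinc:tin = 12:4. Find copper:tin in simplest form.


Given a:b = 9:10 and b:c = 12:4
Make b consistent. Multiply first ratio by 12: a:b = 108:120
Multiply second ratio by 10: b:c = 120:40
Now b = 120 in both, so a:b:c = 108:120:40
Therefore a:c = 108:40
Simplify by GCD: a:c = 27:10

27:10


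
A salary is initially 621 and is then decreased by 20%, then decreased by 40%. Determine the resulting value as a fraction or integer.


Start: 621
Step 1: decrease by 20% => multiply by 80/100
  621 * 80/100 = 2484/5
Step 2: decrease by 40% => multiply by 60/100
  2484/5 * 60/100 = 7452/25
Final value = 7452/25

7452/25


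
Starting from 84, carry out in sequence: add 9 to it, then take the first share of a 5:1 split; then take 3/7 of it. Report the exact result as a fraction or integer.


Start with 84.
Step 1: Add 9: 84+9=93; split 5:1 first = 93*5/6 = 155/2
Step 2: Take 3/7: 155/2 * 3/7 = 465/14
Final result = 465/14

465/14


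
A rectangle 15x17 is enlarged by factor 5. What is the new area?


Original dimensions: 15 x 17
Enlargement factor = 5
New width = 15 * 5 = 75
New height = 17 * 5 = 85
New area = 75 * 85 = 6375

6375


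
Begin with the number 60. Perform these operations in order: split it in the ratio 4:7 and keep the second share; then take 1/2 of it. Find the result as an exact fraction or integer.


Start with 60.
Step 1: Split 4:7, second share = 60 * 7/11 = 420/11
Step 2: Take 1/2: 420/11 * 1/2 = 210/11
Final result = 210/11

210/11


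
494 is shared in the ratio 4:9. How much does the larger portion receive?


Total parts = 4 + 9 = 13
Value per part = 494 / 13 = 38
First share = 4 * 38 = 152
Second share = 9 * 38 = 342
Larger share = 342

342


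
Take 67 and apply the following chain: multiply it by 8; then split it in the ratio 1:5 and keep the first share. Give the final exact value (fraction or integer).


Start with 67.
Step 1: Multiply by 8: 67 * 8 = 536
Step 2: Split 1:5, first share = 536 * 1/6 = 268/3
Final result = 268/3

268/3


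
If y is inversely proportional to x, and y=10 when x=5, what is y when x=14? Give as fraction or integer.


Inverse proportion: y = k/x
Find k: k = 5 * 10 = 50
Compute y at x=14: y = 50/14
y = 25/7

25/7


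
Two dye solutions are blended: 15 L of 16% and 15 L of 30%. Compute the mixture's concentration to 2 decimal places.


Solute in mixture 1 = 16% of 15 L = 15*16/100 = 12/5 L
Solute in mixture 2 = 30% of 15 L = 15*30/100 = 9/2 L
Total solute = 12/5 + 9/2 = 69/10 L
Total volume = 15 + 15 = 30 L
Final concentration = 69/10/30 * 100 = 23.00%

23.00


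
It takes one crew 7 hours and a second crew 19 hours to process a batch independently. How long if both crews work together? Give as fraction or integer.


Rate of A = 1/7 job per hour
Rate of B = 1/19 job per hour
Combined rate = 1/7 + 1/19
Find common denominator: (19 + 7)/(7*19) = 26/133
Combined rate = 26/133 job per hour
Time together = 1 / (26/133) = 133/26 hours

133/26


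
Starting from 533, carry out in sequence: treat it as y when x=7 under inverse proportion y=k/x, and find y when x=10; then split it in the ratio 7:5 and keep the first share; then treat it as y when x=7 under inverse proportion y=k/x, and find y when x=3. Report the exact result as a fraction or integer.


Start with 533.
Step 1: Inverse prop: k = (533)*7; new y = k/10 = 533*7/10 = 3731/10
Step 2: Split 7:5, first share = 3731/10 * 7/12 = 26117/120
Step 3: Inverse prop: k = (26117/120)*7; new y = k/3 = 26117/120*7/3 = 182819/360
Final result = 182819/360

182819/360


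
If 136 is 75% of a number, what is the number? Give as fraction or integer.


Given: 136 is 75% of the whole
Set up: 136 = 75/100 * whole
whole = 136 * 100 / 75
whole = 13600 / 75
whole = 544/3

544/3


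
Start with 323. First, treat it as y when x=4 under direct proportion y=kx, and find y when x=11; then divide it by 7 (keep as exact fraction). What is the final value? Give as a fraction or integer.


Start with 323.
Step 1: Direct prop: k = (323)/4; new y = k*11 = 323*11/4 = 3553/4
Step 2: Divide by 7: 3553/4 / 7 = 3553/28
Final result = 3553/28

3553/28


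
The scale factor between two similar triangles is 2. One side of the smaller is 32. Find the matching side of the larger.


Similar triangles have proportional sides
Scale factor = 2
Smaller side = 32
Corresponding larger side = 32 * 2
= 64

64


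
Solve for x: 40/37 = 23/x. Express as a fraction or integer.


Setting up: 40/37 = 23/x
Cross multiply: 40 * x = 37 * 23
40x = 851
x = 851/40
x = 851/40

851/40


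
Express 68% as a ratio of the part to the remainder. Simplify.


Part = 68%, Remainder = 32%
Ratio = 68:32
GCD(68, 32) = 4
Simplify: 17:8 = 17:8

17:8


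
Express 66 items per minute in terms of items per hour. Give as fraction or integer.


Converting from per minute to per hour
Rate = 66 items per minute
Multiply by 60: 66 * 60
= 3960 items per hour

3960


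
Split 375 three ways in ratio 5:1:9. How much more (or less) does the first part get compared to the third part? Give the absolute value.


Total parts = 5 + 1 + 9 = 15
Value per part = 375 / 15 = 25
Shares: 5*25=125, 1*25=25, 9*25=225
First share = 125, third share = 225
Difference = |125 - 225| = 100

100


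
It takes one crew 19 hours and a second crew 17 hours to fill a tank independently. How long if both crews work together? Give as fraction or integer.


Rate of A = 1/19 job per hour
Rate of B = 1/17 job per hour
Combined rate = 1/19 + 1/17
Find common denominator: (17 + 19)/(19*17) = 36/323
Combined rate = 36/323 job per hour
Time together = 1 / (36/323) = 323/36 hours

323/36


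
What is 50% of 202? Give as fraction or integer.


Compute 50% of 202
Convert percentage: 50% = 50/100
Multiply: 202 * 50/100
= 10100/100
= 101

101


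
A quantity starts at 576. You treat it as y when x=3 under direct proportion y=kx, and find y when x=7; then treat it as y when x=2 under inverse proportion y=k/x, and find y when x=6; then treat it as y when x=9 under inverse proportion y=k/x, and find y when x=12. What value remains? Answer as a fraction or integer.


Start with 576.
Step 1: Direct prop: k = (576)/3; new y = k*7 = 576*7/3 = 1344
Step 2: Inverse prop: k = (1344)*2; new y = k/6 = 1344*2/6 = 448
Step 3: Inverse prop: k = (448)*9; new y = k/12 = 448*9/12 = 336
Final result = 336

336


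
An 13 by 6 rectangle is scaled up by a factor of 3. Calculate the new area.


Original dimensions: 13 x 6
Enlargement factor = 3
New width = 13 * 3 = 39
New height = 6 * 3 = 18
New area = 39 * 18 = 702

702


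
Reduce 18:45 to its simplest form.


Find GCD(18, 45)
GCD = 9
Divide both by 9: 18/9 = 2, 45/9 = 5
Simplified ratio = 2:5

2:5


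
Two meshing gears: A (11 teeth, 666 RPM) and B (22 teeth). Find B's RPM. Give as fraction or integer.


Gear ratio: teeth_A * RPM_A = teeth_B * RPM_B
11 * 666 = 22 * RPM_B
7326 = 22 * RPM_B
RPM_B = 7326 / 22
RPM_B = 333

333


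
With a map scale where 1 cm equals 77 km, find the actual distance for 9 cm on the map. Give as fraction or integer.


Map scale: 1 cm = 77 km
Measured distance on map = 9 cm
Set up proportion: 9 * 77 / 1
= 693 / 1
= 693 km

693


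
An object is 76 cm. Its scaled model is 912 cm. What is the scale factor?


Original length = 76 cm
Scaled length = 912 cm
Scale factor = 912 / 76
= 12

12


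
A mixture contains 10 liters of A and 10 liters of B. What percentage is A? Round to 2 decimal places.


Volume of A = 10 L
Volume of B = 10 L
Total volume = 10 + 10 = 20 L
Percentage of A = (10/20) * 100
= 50.00%

50.00


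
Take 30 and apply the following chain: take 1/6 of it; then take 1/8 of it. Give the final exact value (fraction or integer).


Start with 30.
Step 1: Take 1/6: 30 * 1/6 = 5
Step 2: Take 1/8: 5 * 1/8 = 5/8
Final result = 5/8

5/8


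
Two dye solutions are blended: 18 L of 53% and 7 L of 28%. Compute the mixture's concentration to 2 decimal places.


Solute in mixture 1 = 53% of 18 L = 18*53/100 = 477/50 L
Solute in mixture 2 = 28% of 7 L = 7*28/100 = 49/25 L
Total solute = 477/50 + 49/25 = 23/2 L
Total volume = 18 + 7 = 25 L
Final concentration = 23/2/25 * 100 = 46.00%

46.00


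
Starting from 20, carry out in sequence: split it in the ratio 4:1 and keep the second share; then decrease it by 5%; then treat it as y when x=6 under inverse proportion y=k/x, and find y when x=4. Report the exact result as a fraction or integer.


Start with 20.
Step 1: Split 4:1, second share = 20 * 1/5 = 4
Step 2: Decrease by 5%: 4 * 95/100 = 19/5
Step 3: Inverse prop: k = (19/5)*6; new y = k/4 = 19/5*6/4 = 57/10
Final result = 57/10

57/10


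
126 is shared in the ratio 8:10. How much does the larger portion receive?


Total parts = 8 + 10 = 18
Value per part = 126 / 18 = 7
First share = 8 * 7 = 56
Second share = 10 * 7 = 70
Larger share = 70

70


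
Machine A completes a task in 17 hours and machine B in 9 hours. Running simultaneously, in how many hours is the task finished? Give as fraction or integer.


Rate of A = 1/17 job per hour
Rate of B = 1/9 job per hour
Combined rate = 1/17 + 1/9
Find common denominator: (9 + 17)/(17*9) = 26/153
Combined rate = 26/153 job per hour
Time together = 1 / (26/153) = 153/26 hours

153/26


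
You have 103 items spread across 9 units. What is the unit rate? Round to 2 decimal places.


Total items = 103
Number of units = 9
Unit rate = 103 / 9
= 11.44 items per unit

11.44


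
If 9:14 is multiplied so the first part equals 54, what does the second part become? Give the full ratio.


Original ratio: 9:14
First term target: 54
Scale factor = 54 / 9 = 6
Multiply second term: 14 * 6 = 84
Equivalent ratio = 54:84

54:84


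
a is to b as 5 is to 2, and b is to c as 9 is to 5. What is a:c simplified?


Given a:b = 5:2 and b:c = 9:5
Make b consistent. Multiply first ratio by 9: a:b = 45:18
Multiply second ratio by 2: b:c = 18:10
Now b = 18 in both, so a:b:c = 45:18:10
Therefore a:c = 45:10
Simplify by GCD: a:c = 9:2

9:2


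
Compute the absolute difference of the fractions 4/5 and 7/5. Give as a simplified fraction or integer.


Simplify: 4/5 = 4/5 and 7/5 = 7/5
Find common denominator: LCD = 5
Convert: 4/5 and 7/5
Difference = |4 - 7|/5 = 3/5
Simplified = 3/5

3/5


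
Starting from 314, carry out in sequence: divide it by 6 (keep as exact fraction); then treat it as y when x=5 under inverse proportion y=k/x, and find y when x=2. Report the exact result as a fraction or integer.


Start with 314.
Step 1: Divide by 6: 314 / 6 = 157/3
Step 2: Inverse prop: k = (157/3)*5; new y = k/2 = 157/3*5/2 = 785/6
Final result = 785/6

785/6


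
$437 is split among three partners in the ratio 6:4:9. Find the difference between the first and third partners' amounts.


Total parts = 6 + 4 + 9 = 19
Value per part = 437 / 19 = 23
Shares: 6*23=138, 4*23=92, 9*23=207
First share = 138, third share = 207
Difference = |138 - 207| = 69

69


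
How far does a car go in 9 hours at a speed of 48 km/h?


Using distance = speed * time
Speed = 48 km/h
Time = 9 hours
Distance = 48 * 9
= 432 km

432


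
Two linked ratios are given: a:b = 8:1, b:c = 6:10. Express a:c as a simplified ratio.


Given a:b = 8:1 and b:c = 6:10
Make b consistent. Multiply first ratio by 6: a:b = 48:6
Multiply second ratio by 1: b:c = 6:10
Now b = 6 in both, so a:b:c = 48:6:10
Therefore a:c = 48:10
Simplify by GCD: a:c = 24:5

24:5


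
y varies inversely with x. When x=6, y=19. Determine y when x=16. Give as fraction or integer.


Inverse proportion: y = k/x
Find k: k = 6 * 19 = 114
Compute y at x=16: y = 114/16
y = 57/8

57/8


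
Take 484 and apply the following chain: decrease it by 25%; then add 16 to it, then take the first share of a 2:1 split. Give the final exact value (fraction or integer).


Start with 484.
Step 1: Decrease by 25%: 484 * 75/100 = 363
Step 2: Add 16: 363+16=379; split 2:1 first = 379*2/3 = 758/3
Final result = 758/3

758/3


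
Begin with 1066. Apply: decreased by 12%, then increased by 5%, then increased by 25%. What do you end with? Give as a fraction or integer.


Start: 1066
Step 1: decrease by 12% => multiply by 88/100
  1066 * 88/100 = 23452/25
Step 2: increase by 5% => multiply by 105/100
  23452/25 * 105/100 = 123123/125
Step 3: increase by 25% => multiply by 125/100
  123123/125 * 125/100 = 123123/100
Final value = 123123/100

123123/100


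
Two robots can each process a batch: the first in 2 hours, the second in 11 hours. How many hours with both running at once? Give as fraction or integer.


Rate of A = 1/2 job per hour
Rate of B = 1/11 job per hour
Combined rate = 1/2 + 1/11
Find common denominator: (11 + 2)/(2*11) = 13/22
Combined rate = 13/22 job per hour
Time together = 1 / (13/22) = 22/13 hours

22/13


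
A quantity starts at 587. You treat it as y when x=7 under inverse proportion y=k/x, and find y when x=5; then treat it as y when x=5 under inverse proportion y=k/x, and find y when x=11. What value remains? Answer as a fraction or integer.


Start with 587.
Step 1: Inverse prop: k = (587)*7; new y = k/5 = 587*7/5 = 4109/5
Step 2: Inverse prop: k = (4109/5)*5; new y = k/11 = 4109/5*5/11 = 4109/11
Final result = 4109/11

4109/11


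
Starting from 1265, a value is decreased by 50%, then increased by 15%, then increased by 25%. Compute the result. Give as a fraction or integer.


Start: 1265
Step 1: decrease by 50% => multiply by 50/100
  1265 * 50/100 = 1265/2
Step 2: increase by 15% => multiply by 115/100
  1265/2 * 115/100 = 5819/8
Step 3: increase by 25% => multiply by 125/100
  5819/8 * 125/100 = 29095/32
Final value = 29095/32

29095/32


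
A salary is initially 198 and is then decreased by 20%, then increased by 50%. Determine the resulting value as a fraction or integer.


Start: 198
Step 1: decrease by 20% => multiply by 80/100
  198 * 80/100 = 792/5
Step 2: increase by 50% => multiply by 150/100
  792/5 * 150/100 = 1188/5
Final value = 1188/5

1188/5


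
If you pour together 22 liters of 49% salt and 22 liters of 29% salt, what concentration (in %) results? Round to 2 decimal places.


Solute in mixture 1 = 49% of 22 L = 22*49/100 = 539/50 L
Solute in mixture 2 = 29% of 22 L = 22*29/100 = 319/50 L
Total solute = 539/50 + 319/50 = 429/25 L
Total volume = 22 + 22 = 44 L
Final concentration = 429/25/44 * 100 = 39.00%

39.00


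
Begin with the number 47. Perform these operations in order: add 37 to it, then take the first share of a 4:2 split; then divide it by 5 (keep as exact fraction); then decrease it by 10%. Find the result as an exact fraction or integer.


Start with 47.
Step 1: Add 37: 47+37=84; split 4:2 first = 84*4/6 = 56
Step 2: Divide by 5: 56 / 5 = 56/5
Step 3: Decrease by 10%: 56/5 * 90/100 = 252/25
Final result = 252/25

252/25


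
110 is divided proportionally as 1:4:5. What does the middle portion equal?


Ratio = 1:4:5
Total parts = 1 + 4 + 5 = 10
Value per part = 110 / 10 = 11
First share = 1 * 11 = 11
Middle share = 4 * 11 = 44
Third share = 5 * 11 = 55

44


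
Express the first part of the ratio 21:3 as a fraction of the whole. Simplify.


Total parts = 21 + 3 = 24
First part fraction = 21/24
Simplify: 21/24 = 7/8

7/8
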